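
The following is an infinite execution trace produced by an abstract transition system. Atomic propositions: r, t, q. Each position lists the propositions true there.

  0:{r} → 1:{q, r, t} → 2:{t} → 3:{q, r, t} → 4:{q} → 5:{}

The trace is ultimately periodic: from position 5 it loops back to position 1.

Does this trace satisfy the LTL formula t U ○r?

Walking from position 0: ○r first holds at position 0, and t holds at every earlier position along the way, so t U ○r holds.

Yes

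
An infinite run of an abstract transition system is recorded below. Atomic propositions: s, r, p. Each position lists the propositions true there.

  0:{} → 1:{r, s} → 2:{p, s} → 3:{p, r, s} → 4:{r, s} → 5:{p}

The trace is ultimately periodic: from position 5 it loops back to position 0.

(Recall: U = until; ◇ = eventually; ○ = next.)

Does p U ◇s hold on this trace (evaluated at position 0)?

Yes

Walking from position 0: ◇s first holds at position 0, and p holds at every earlier position along the way, so p U ◇s holds.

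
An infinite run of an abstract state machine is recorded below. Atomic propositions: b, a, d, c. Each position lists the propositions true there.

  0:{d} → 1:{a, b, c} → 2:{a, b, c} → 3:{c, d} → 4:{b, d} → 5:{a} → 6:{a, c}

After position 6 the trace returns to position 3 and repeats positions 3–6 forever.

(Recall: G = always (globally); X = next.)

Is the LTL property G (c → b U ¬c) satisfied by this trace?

No

c → b U ¬c must hold at every position from 0 onward. It fails at position 1, so G (c → b U ¬c) is false.
Positions where c holds: 1, 2, 3, 6.
Check b U ¬c at each: 1→fails, 2→fails, 3→fails, 6→fails.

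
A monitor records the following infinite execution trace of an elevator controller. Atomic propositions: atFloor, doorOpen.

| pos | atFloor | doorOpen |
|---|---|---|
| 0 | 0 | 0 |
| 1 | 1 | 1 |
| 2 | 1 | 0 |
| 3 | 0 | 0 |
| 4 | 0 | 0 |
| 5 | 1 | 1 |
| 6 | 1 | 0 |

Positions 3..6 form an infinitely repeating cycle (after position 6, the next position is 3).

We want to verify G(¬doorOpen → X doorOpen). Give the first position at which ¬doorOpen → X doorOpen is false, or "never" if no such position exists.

2

Check ¬doorOpen → X doorOpen at each position in order: 0 ✓, 1 ✓.
At position 2 the labels are {atFloor} and the next position 3 has {}, so ¬doorOpen → X doorOpen is false there. This is the first violation.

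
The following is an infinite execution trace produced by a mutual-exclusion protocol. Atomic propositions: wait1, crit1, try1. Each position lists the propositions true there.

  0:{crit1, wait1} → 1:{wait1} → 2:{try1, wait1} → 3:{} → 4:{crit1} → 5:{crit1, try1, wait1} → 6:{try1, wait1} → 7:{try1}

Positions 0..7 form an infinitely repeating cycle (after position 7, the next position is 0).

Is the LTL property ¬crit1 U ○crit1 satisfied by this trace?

Violated

Walking from position 0: at position 0, ○crit1 has not yet held and ¬crit1 fails, so ¬crit1 U ○crit1 is false.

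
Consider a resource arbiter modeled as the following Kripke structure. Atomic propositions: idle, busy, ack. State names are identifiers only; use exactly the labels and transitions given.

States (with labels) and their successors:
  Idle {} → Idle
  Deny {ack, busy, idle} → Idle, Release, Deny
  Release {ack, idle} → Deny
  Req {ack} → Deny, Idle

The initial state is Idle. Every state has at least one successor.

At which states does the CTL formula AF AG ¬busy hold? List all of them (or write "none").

{Idle}

States satisfying AG ¬busy: {Idle}.
States satisfying AF AG ¬busy: {Idle}.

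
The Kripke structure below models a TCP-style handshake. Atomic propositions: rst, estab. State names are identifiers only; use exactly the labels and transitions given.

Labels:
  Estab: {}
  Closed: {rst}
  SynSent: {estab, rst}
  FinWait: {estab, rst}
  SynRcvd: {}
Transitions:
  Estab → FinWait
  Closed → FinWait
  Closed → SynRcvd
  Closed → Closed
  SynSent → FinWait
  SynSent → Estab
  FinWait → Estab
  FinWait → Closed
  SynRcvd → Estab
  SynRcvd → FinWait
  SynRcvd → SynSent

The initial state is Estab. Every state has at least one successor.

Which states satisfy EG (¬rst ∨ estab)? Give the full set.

{Estab, SynSent, FinWait, SynRcvd}

States satisfying ¬rst ∨ estab: {Estab, SynSent, FinWait, SynRcvd}.
States satisfying EG (¬rst ∨ estab): {Estab, SynSent, FinWait, SynRcvd}.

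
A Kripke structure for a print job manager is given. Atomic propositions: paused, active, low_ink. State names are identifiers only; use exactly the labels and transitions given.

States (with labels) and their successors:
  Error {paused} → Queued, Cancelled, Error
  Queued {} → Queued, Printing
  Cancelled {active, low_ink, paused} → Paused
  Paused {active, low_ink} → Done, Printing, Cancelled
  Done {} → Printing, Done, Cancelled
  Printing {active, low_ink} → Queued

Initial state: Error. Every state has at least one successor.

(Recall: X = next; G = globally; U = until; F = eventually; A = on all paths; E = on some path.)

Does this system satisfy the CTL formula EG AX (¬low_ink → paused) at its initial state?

No

States satisfying AX (¬low_ink → paused): {Cancelled}.
States satisfying EG AX (¬low_ink → paused): ∅.
No suitable path/successor from Error witnesses the formula.
Error ∉ Sat(EG AX (¬low_ink → paused)).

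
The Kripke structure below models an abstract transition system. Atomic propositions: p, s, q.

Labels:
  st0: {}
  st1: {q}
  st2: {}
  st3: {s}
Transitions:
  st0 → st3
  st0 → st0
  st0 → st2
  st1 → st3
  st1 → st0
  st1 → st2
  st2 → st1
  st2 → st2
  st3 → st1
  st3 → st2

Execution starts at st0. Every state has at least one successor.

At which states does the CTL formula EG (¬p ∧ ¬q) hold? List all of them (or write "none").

States satisfying ¬p ∧ ¬q: {st0, st2, st3}.
States satisfying EG (¬p ∧ ¬q): {st0, st2, st3}.

{st0, st2, st3}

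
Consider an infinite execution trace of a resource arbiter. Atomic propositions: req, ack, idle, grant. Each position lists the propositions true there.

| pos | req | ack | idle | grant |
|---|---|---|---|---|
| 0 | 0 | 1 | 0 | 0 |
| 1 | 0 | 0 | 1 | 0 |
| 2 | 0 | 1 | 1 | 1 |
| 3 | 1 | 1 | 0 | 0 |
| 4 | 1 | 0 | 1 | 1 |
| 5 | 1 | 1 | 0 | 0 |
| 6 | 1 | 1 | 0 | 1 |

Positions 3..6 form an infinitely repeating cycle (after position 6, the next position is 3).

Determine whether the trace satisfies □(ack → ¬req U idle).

No

ack → ¬req U idle must hold at every position from 0 onward. It fails at position 3, so □(ack → ¬req U idle) is false.
Positions where ack holds: 0, 2, 3, 5, 6.
Check ¬req U idle at each: 0→ok, 2→ok, 3→fails, 5→fails, 6→fails.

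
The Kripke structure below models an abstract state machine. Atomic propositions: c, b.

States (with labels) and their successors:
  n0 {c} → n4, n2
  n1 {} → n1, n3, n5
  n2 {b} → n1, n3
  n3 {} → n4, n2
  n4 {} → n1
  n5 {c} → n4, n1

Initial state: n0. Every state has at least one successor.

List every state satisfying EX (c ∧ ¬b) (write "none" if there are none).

{n1}

States satisfying c ∧ ¬b: {n0, n5}.
States satisfying EX (c ∧ ¬b): {n1}.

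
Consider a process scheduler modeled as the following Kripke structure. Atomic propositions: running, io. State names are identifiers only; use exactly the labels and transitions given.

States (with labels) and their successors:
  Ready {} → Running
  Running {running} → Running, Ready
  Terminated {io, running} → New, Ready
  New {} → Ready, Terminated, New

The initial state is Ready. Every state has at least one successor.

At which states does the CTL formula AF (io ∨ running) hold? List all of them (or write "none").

States satisfying io ∨ running: {Running, Terminated}.
States satisfying AF (io ∨ running): {Ready, Running, Terminated}.

{Ready, Running, Terminated}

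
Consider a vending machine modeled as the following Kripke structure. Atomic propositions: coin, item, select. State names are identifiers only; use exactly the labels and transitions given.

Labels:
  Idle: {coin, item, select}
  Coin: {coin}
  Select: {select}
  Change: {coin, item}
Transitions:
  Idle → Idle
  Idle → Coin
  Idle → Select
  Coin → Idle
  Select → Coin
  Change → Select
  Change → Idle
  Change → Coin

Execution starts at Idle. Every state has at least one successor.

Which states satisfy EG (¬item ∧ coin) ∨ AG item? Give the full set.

States satisfying ¬item ∧ coin: {Coin}.
States satisfying EG (¬item ∧ coin): ∅.
States satisfying item: {Idle, Change}.
States satisfying AG item: ∅.
States satisfying EG (¬item ∧ coin) ∨ AG item: ∅.

none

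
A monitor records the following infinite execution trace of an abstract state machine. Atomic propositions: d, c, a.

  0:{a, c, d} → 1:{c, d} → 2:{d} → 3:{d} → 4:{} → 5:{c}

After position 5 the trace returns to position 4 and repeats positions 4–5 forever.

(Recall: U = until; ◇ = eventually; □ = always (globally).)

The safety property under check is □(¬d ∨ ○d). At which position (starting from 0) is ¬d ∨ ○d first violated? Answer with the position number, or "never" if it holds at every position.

Check ¬d ∨ ○d at each position in order: 0 ✓, 1 ✓, 2 ✓.
At position 3 the labels are {d} and the next position 4 has {}, so ¬d ∨ ○d is false there. This is the first violation.

3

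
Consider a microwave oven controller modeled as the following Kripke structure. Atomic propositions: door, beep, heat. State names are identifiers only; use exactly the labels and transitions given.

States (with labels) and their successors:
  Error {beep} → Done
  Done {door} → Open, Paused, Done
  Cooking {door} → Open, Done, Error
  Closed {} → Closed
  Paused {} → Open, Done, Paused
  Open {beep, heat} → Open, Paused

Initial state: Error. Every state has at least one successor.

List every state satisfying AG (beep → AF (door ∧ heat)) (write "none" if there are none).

{Closed}

States satisfying beep → AF (door ∧ heat): {Done, Cooking, Closed, Paused}.
States satisfying AG (beep → AF (door ∧ heat)): {Closed}.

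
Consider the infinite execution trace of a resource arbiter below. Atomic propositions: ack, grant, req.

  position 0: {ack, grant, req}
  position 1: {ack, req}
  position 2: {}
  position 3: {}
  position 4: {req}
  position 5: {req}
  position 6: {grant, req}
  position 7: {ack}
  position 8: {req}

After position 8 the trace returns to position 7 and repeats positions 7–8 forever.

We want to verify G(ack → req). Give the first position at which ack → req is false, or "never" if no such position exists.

Check ack → req at each position in order: 0 ✓, 1 ✓, 2 ✓, 3 ✓, 4 ✓, 5 ✓, 6 ✓.
At position 7 the labels are {ack}, so ack → req is false there. This is the first violation.

7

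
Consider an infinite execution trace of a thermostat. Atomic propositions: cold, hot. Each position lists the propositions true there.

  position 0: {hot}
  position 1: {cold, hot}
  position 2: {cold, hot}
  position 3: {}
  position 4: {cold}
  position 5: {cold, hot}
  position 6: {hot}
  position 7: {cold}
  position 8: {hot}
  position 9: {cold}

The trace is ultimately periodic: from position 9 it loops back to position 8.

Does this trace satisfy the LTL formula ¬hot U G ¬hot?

No

Walking from position 0: at position 0, G ¬hot has not yet held and ¬hot fails, so ¬hot U G ¬hot is false.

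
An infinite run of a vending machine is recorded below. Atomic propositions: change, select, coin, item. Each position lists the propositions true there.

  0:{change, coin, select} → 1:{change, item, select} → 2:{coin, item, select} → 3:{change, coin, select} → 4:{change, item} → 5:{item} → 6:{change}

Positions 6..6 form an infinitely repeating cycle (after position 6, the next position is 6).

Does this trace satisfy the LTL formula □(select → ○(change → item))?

select → ○(change → item) must hold at every position from 0 onward. It fails at position 2, so □(select → ○(change → item)) is false.
Positions where select holds: 0, 1, 2, 3.
Check ○(change → item) at each: 0→ok, 1→ok, 2→fails, 3→ok.

Violated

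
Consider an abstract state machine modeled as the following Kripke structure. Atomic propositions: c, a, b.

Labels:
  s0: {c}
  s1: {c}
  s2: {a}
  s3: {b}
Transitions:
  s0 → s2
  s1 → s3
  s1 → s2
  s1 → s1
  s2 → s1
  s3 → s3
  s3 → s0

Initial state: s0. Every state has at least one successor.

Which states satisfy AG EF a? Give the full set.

States satisfying EF a: {s0, s1, s2, s3}.
States satisfying AG EF a: {s0, s1, s2, s3}.

{s0, s1, s2, s3}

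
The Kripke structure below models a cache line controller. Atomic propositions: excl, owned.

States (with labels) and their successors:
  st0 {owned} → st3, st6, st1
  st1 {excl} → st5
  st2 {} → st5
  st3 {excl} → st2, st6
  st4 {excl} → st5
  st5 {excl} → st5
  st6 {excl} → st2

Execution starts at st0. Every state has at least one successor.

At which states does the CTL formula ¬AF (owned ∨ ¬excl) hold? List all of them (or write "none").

States satisfying owned ∨ ¬excl: {st0, st2}.
States satisfying AF (owned ∨ ¬excl): {st0, st2, st3, st6}.
States satisfying ¬AF (owned ∨ ¬excl): {st1, st4, st5}.

{st1, st4, st5}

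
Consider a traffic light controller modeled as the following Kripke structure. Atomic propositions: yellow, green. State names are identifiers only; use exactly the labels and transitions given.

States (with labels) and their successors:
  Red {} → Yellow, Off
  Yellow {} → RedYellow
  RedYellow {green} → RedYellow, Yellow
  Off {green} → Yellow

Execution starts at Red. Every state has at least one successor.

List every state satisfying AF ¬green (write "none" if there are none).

States satisfying ¬green: {Red, Yellow}.
States satisfying AF ¬green: {Red, Yellow, Off}.

{Red, Yellow, Off}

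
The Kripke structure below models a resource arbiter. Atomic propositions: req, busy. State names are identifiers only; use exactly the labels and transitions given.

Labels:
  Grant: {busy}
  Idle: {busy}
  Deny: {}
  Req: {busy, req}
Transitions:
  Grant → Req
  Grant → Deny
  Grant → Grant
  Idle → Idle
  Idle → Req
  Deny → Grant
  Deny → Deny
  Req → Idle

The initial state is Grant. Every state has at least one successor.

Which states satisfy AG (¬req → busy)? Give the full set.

States satisfying ¬req → busy: {Grant, Idle, Req}.
States satisfying AG (¬req → busy): {Idle, Req}.

{Idle, Req}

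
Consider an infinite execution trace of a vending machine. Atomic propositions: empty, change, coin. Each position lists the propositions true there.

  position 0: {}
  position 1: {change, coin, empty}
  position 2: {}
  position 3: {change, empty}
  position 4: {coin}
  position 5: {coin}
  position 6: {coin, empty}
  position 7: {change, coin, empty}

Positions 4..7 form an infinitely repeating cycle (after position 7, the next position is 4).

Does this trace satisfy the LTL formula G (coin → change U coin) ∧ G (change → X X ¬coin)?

coin → change U coin holds at every position 0..7, and those are all positions ever visited, so G (coin → change U coin) holds.
Positions where coin holds: 1, 4, 5, 6, 7.
Check change U coin at each: 1→ok, 4→ok, 5→ok, 6→ok, 7→ok.
change → X X ¬coin must hold at every position from 0 onward. It fails at position 3, so G (change → X X ¬coin) is false.
Positions where change holds: 1, 3, 7.
Check X X ¬coin at each: 1→ok, 3→fails, 7→fails.
At position 0: G (coin → change U coin) is true; G (change → X X ¬coin) is false; so G (coin → change U coin) ∧ G (change → X X ¬coin) is false.

Violated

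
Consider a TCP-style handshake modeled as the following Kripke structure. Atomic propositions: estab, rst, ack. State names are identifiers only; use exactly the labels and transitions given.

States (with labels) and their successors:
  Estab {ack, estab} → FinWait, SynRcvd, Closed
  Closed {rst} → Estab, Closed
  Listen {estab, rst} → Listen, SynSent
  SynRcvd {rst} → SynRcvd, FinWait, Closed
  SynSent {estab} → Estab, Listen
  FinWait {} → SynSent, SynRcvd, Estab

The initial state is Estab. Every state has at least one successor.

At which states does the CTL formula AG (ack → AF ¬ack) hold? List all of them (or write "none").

States satisfying ack → AF ¬ack: {Estab, Closed, Listen, SynRcvd, SynSent, FinWait}.
States satisfying AG (ack → AF ¬ack): {Estab, Closed, Listen, SynRcvd, SynSent, FinWait}.

{Estab, Closed, Listen, SynRcvd, SynSent, FinWait}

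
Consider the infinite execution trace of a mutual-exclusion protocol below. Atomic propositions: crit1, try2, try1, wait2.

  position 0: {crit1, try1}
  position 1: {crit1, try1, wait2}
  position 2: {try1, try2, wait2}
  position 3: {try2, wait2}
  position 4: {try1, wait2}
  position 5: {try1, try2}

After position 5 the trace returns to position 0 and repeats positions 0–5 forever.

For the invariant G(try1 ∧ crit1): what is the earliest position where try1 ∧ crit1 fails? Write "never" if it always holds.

2

Check try1 ∧ crit1 at each position in order: 0 ✓, 1 ✓.
At position 2 the labels are {try1, try2, wait2}, so try1 ∧ crit1 is false there. This is the first violation.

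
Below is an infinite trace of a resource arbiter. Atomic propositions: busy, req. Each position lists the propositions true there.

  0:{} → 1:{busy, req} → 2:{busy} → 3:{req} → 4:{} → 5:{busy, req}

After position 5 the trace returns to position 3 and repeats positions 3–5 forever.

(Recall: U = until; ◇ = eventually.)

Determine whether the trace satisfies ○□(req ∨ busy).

Violated

The position after 0 is 1; □(req ∨ busy) is false there.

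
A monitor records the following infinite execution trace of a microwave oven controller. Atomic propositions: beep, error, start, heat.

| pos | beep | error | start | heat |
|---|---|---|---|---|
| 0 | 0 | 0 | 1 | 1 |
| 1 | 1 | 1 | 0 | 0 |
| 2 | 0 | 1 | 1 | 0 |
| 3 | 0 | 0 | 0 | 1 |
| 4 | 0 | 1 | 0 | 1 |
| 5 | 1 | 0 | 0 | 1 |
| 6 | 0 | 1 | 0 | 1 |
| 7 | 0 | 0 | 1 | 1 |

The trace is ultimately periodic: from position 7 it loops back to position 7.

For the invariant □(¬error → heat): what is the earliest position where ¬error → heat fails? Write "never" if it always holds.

never

¬error → heat holds at every position 0..7, and those are all the positions the trace ever visits, so the invariant □(¬error → heat) is never violated.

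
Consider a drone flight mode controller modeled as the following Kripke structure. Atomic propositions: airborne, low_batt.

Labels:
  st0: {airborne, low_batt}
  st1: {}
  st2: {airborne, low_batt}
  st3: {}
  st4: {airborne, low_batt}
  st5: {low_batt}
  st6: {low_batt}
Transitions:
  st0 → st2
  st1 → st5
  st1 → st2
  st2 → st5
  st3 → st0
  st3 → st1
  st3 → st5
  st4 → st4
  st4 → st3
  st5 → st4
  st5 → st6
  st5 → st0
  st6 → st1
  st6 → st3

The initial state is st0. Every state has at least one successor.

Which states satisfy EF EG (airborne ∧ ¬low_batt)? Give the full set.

none

States satisfying EG (airborne ∧ ¬low_batt): ∅.
States satisfying EF EG (airborne ∧ ¬low_batt): ∅.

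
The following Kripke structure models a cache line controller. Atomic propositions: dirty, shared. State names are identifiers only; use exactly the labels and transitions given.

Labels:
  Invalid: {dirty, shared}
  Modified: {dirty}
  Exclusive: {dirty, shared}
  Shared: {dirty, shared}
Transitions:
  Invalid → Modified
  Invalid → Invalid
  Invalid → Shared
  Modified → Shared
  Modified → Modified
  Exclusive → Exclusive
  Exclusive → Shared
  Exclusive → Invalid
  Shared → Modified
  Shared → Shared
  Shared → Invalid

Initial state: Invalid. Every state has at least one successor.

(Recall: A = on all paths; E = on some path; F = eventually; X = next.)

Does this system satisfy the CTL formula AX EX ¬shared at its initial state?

States satisfying EX ¬shared: {Invalid, Modified, Shared}.
States satisfying AX EX ¬shared: {Invalid, Modified, Shared}.
Invalid ∈ Sat(AX EX ¬shared).

Yes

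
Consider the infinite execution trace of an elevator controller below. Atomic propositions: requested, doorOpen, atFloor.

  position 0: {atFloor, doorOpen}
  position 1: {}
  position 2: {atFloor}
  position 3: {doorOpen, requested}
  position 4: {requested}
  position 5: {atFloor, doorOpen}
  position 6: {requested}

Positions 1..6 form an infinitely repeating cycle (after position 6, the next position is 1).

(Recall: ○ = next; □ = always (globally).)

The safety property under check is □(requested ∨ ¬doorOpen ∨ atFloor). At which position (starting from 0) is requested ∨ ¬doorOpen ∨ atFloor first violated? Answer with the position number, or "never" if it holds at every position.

requested ∨ ¬doorOpen ∨ atFloor holds at every position 0..6, and those are all the positions the trace ever visits, so the invariant □(requested ∨ ¬doorOpen ∨ atFloor) is never violated.

never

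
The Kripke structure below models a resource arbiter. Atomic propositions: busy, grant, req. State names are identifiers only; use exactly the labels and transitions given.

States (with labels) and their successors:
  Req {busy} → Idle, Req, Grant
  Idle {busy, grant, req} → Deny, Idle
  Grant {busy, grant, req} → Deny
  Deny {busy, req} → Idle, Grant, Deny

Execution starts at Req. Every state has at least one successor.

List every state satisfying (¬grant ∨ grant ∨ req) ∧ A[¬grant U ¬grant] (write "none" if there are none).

States satisfying ¬grant: {Req, Deny}.
States satisfying grant ∨ req: {Idle, Grant, Deny}.
States satisfying ¬grant ∨ grant ∨ req: {Req, Idle, Grant, Deny}.
States satisfying A[¬grant U ¬grant]: {Req, Deny}.
States satisfying (¬grant ∨ grant ∨ req) ∧ A[¬grant U ¬grant]: {Req, Deny}.

{Req, Deny}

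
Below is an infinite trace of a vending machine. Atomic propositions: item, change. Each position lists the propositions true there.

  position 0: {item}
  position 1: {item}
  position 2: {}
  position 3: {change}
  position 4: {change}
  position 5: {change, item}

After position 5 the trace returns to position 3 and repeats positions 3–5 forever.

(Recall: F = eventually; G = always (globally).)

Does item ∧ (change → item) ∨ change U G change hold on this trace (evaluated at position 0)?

Walking from position 0: at position 0, G change has not yet held and change fails, so change U G change is false.
At position 0: item ∧ (change → item) is true; change U G change is false; so item ∧ (change → item) ∨ change U G change is true.

Satisfied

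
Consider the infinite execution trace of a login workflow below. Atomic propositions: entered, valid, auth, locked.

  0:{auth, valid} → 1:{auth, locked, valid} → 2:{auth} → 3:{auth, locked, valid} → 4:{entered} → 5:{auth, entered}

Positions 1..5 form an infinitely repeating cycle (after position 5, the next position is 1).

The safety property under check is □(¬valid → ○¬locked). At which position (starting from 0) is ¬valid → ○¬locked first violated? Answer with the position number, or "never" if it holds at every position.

2

Check ¬valid → ○¬locked at each position in order: 0 ✓, 1 ✓.
At position 2 the labels are {auth} and the next position 3 has {auth, locked, valid}, so ¬valid → ○¬locked is false there. This is the first violation.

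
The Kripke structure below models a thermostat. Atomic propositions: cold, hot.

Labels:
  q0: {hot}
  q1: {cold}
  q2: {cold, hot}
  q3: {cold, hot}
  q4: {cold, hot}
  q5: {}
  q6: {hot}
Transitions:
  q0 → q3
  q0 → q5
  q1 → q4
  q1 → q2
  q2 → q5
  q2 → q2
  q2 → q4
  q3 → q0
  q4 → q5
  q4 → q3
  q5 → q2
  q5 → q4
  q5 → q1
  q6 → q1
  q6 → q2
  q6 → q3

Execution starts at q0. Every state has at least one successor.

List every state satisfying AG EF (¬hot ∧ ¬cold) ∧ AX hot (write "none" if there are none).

{q1, q3}

States satisfying EF (¬hot ∧ ¬cold): {q0, q1, q2, q3, q4, q5, q6}.
States satisfying AG EF (¬hot ∧ ¬cold): {q0, q1, q2, q3, q4, q5, q6}.
States satisfying hot: {q0, q2, q3, q4, q6}.
States satisfying AX hot: {q1, q3}.
States satisfying AG EF (¬hot ∧ ¬cold) ∧ AX hot: {q1, q3}.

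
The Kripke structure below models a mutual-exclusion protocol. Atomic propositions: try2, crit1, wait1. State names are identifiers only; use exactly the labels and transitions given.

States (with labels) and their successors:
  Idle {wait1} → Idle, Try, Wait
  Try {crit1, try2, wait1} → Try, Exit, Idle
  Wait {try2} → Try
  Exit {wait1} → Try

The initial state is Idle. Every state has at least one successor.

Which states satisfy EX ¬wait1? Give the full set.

States satisfying ¬wait1: {Wait}.
States satisfying EX ¬wait1: {Idle}.

{Idle}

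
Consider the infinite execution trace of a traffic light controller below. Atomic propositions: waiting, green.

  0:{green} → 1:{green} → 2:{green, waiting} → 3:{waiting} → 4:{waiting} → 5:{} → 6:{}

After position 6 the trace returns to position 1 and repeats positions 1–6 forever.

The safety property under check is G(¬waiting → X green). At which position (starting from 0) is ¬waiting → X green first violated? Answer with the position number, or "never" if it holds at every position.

Check ¬waiting → X green at each position in order: 0 ✓, 1 ✓, 2 ✓, 3 ✓, 4 ✓.
At position 5 the labels are {} and the next position 6 has {}, so ¬waiting → X green is false there. This is the first violation.

5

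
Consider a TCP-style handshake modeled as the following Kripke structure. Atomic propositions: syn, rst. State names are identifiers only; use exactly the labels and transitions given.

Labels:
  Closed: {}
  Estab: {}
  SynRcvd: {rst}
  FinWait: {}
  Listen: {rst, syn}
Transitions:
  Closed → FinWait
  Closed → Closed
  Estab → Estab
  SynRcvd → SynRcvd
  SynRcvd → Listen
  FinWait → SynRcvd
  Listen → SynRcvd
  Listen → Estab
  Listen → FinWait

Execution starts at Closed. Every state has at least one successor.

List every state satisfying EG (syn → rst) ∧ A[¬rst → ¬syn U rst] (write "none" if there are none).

{SynRcvd, FinWait, Listen}

States satisfying syn → rst: {Closed, Estab, SynRcvd, FinWait, Listen}.
States satisfying EG (syn → rst): {Closed, Estab, SynRcvd, FinWait, Listen}.
States satisfying ¬rst → ¬syn: {Closed, Estab, SynRcvd, FinWait, Listen}.
States satisfying rst: {SynRcvd, Listen}.
States satisfying A[¬rst → ¬syn U rst]: {SynRcvd, FinWait, Listen}.
States satisfying EG (syn → rst) ∧ A[¬rst → ¬syn U rst]: {SynRcvd, FinWait, Listen}.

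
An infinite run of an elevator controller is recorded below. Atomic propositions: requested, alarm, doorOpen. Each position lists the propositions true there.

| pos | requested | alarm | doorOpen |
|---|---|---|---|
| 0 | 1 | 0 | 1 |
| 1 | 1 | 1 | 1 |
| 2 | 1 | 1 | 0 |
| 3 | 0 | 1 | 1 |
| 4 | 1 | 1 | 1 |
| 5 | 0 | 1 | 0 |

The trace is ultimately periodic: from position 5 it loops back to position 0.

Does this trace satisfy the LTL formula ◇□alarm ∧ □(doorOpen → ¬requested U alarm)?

Does not hold

□alarm is false at every position 0..5, so it never becomes true and ◇□alarm fails.
doorOpen → ¬requested U alarm must hold at every position from 0 onward. It fails at position 0, so □(doorOpen → ¬requested U alarm) is false.
Positions where doorOpen holds: 0, 1, 3, 4.
Check ¬requested U alarm at each: 0→fails, 1→ok, 3→ok, 4→ok.
At position 0: ◇□alarm is false; □(doorOpen → ¬requested U alarm) is false; so ◇□alarm ∧ □(doorOpen → ¬requested U alarm) is false.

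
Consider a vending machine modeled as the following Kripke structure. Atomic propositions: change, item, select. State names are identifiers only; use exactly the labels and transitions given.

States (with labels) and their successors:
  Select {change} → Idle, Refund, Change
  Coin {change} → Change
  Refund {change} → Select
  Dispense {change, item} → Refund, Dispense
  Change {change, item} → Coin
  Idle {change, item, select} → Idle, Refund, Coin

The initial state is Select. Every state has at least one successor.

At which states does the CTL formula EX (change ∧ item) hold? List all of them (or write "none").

States satisfying change ∧ item: {Dispense, Change, Idle}.
States satisfying EX (change ∧ item): {Select, Coin, Dispense, Idle}.

{Select, Coin, Dispense, Idle}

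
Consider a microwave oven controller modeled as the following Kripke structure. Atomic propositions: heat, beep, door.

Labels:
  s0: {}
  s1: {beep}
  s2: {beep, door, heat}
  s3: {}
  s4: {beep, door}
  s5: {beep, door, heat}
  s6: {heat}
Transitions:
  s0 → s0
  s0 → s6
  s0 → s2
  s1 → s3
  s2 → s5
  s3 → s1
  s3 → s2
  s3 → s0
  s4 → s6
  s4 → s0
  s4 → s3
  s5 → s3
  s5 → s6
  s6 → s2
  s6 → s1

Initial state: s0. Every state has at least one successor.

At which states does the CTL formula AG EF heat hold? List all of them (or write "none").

States satisfying EF heat: {s0, s1, s2, s3, s4, s5, s6}.
States satisfying AG EF heat: {s0, s1, s2, s3, s4, s5, s6}.

{s0, s1, s2, s3, s4, s5, s6}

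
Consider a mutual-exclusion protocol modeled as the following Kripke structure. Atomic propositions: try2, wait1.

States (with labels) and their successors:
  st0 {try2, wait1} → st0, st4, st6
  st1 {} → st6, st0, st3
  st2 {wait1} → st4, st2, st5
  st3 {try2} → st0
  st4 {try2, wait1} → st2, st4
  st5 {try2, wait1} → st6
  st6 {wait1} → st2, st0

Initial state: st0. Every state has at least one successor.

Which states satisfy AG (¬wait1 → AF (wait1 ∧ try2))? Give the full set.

States satisfying ¬wait1 → AF (wait1 ∧ try2): {st0, st2, st3, st4, st5, st6}.
States satisfying AG (¬wait1 → AF (wait1 ∧ try2)): {st0, st2, st3, st4, st5, st6}.

{st0, st2, st3, st4, st5, st6}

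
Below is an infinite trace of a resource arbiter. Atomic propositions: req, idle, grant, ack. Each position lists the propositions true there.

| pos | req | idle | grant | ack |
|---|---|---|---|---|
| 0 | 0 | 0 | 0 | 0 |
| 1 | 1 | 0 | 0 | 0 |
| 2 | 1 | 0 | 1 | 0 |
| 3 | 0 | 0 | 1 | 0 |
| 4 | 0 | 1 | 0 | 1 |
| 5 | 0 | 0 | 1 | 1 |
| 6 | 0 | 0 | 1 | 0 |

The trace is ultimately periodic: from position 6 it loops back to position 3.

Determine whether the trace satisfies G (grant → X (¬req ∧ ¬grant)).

grant → X (¬req ∧ ¬grant) must hold at every position from 0 onward. It fails at position 2, so G (grant → X (¬req ∧ ¬grant)) is false.
Positions where grant holds: 2, 3, 5, 6.
Check X (¬req ∧ ¬grant) at each: 2→fails, 3→ok, 5→fails, 6→fails.

Does not hold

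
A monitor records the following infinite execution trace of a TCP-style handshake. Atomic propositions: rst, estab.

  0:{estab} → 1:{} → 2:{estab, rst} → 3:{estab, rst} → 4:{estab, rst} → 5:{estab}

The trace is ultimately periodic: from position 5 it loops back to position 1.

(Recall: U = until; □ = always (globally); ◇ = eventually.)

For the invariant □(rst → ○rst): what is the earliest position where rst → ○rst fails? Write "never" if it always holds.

4

Check rst → ○rst at each position in order: 0 ✓, 1 ✓, 2 ✓, 3 ✓.
At position 4 the labels are {estab, rst} and the next position 5 has {estab}, so rst → ○rst is false there. This is the first violation.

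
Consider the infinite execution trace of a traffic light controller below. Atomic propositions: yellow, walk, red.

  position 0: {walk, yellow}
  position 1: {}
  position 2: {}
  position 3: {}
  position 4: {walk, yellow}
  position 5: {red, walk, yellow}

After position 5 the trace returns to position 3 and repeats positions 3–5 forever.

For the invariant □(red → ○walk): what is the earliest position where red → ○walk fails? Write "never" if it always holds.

Check red → ○walk at each position in order: 0 ✓, 1 ✓, 2 ✓, 3 ✓, 4 ✓.
At position 5 the labels are {red, walk, yellow} and the next position 3 has {}, so red → ○walk is false there. This is the first violation.

5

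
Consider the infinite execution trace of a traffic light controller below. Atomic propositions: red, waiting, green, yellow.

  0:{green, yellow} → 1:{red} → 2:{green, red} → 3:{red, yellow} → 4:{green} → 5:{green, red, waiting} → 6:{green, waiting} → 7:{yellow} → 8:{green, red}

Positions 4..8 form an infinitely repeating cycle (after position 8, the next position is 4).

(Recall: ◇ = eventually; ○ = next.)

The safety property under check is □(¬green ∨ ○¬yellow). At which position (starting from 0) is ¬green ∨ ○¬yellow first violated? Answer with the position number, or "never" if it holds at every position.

2

Check ¬green ∨ ○¬yellow at each position in order: 0 ✓, 1 ✓.
At position 2 the labels are {green, red} and the next position 3 has {red, yellow}, so ¬green ∨ ○¬yellow is false there. This is the first violation.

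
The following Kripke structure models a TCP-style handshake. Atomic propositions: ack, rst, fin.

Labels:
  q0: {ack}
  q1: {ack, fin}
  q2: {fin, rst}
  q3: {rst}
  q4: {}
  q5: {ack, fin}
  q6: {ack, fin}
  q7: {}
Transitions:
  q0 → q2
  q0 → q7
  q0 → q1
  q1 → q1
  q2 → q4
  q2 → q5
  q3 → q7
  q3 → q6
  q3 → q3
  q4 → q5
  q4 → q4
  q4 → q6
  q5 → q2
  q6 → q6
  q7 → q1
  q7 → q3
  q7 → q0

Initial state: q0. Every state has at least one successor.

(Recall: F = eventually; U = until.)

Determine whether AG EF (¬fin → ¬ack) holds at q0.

Holds

States satisfying EF (¬fin → ¬ack): {q0, q1, q2, q3, q4, q5, q6, q7}.
States satisfying AG EF (¬fin → ¬ack): {q0, q1, q2, q3, q4, q5, q6, q7}.
Every state reachable from q0 satisfies EF (¬fin → ¬ack).
q0 ∈ Sat(AG EF (¬fin → ¬ack)).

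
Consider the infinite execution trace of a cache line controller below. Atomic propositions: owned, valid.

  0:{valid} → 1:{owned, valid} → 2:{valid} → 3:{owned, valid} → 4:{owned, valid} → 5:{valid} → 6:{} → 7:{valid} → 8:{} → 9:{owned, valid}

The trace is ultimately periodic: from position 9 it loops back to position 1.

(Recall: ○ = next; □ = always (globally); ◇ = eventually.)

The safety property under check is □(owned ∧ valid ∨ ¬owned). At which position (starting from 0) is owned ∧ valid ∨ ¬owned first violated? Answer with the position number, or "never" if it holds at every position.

owned ∧ valid ∨ ¬owned holds at every position 0..9, and those are all the positions the trace ever visits, so the invariant □(owned ∧ valid ∨ ¬owned) is never violated.

never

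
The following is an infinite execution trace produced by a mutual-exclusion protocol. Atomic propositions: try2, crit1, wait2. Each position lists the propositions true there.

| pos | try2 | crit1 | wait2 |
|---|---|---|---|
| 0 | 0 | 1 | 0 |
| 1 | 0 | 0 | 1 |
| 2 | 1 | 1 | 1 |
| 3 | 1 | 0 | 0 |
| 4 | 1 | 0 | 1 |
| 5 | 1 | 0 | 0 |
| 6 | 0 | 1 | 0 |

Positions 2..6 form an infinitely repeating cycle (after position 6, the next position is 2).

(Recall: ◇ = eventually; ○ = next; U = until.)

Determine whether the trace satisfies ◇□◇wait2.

□◇wait2 holds at position 0, which is reachable from 0, so ◇□◇wait2 holds.

Satisfied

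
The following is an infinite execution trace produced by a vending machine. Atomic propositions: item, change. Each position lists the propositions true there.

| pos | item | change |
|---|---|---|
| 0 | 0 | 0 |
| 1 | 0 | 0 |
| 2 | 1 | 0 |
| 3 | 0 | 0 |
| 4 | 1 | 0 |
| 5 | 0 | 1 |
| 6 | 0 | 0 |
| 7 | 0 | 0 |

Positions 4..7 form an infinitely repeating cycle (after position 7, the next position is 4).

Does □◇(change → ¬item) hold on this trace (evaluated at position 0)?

Holds

◇(change → ¬item) holds at every position 0..7, and those are all positions ever visited, so □◇(change → ¬item) holds.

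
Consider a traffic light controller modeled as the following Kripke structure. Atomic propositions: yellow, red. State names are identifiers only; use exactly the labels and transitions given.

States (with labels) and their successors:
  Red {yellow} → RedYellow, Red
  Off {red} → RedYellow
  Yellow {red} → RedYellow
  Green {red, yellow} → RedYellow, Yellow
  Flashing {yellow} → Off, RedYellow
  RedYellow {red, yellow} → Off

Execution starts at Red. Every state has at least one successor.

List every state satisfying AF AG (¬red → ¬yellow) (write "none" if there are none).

{Off, Yellow, Green, Flashing, RedYellow}

States satisfying AG (¬red → ¬yellow): {Off, Yellow, Green, RedYellow}.
States satisfying AF AG (¬red → ¬yellow): {Off, Yellow, Green, Flashing, RedYellow}.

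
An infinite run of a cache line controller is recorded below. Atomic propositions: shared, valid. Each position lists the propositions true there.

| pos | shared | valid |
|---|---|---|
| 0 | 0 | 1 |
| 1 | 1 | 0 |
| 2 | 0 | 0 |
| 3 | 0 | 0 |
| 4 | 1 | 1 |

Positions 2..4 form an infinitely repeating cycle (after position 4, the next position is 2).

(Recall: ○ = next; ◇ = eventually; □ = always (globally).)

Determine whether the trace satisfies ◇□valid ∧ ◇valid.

No

□valid is false at every position 0..4, so it never becomes true and ◇□valid fails.
valid holds at position 0, which is reachable from 0, so ◇valid holds.
At position 0: ◇□valid is false; ◇valid is true; so ◇□valid ∧ ◇valid is false.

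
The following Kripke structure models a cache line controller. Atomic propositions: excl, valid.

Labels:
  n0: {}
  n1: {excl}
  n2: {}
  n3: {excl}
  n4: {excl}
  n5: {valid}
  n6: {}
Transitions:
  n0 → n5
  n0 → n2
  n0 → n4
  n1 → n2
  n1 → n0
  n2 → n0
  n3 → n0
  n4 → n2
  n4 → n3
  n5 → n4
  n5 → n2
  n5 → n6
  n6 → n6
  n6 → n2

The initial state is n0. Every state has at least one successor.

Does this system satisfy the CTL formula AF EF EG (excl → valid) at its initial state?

States satisfying EF EG (excl → valid): {n0, n1, n2, n3, n4, n5, n6}.
States satisfying AF EF EG (excl → valid): {n0, n1, n2, n3, n4, n5, n6}.
n0 ∈ Sat(AF EF EG (excl → valid)).

Yes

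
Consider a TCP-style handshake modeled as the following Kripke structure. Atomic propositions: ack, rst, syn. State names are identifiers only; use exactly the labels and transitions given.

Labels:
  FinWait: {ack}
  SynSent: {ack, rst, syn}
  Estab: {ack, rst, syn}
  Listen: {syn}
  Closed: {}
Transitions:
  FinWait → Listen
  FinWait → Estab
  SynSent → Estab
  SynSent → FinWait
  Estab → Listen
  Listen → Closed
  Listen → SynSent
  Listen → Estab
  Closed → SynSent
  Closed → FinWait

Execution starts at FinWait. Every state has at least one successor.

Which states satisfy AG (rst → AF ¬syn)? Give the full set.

States satisfying rst → AF ¬syn: {FinWait, Listen, Closed}.
States satisfying AG (rst → AF ¬syn): ∅.

none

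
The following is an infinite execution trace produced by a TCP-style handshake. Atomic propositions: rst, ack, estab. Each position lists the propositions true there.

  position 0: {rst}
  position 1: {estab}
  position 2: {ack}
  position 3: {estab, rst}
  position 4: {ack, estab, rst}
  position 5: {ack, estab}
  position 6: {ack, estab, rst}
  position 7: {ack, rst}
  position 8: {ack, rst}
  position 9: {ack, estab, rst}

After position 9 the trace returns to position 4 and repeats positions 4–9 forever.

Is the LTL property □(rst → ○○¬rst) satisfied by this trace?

rst → ○○¬rst must hold at every position from 0 onward. It fails at position 4, so □(rst → ○○¬rst) is false.
Positions where rst holds: 0, 3, 4, 6, 7, 8, 9.
Check ○○¬rst at each: 0→ok, 3→ok, 4→fails, 6→fails, 7→fails, 8→fails, 9→ok.

Does not hold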